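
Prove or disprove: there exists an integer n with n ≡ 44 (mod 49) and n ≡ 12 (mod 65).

n = 142

The moduli 49 and 65 are coprime, so by the Chinese Remainder Theorem a unique solution modulo 3185 exists.
Write n = 44 + 49t and require 44 + 49t ≡ 12 (mod 65), i.e. 49t ≡ 33 (mod 65).
Invert 49 mod 65 by the Euclidean algorithm: 65 = 1·49 + 16, 49 = 3·16 + 1, 16 = 16·1 + 0; back-substituting, 1 = 49 − 3·16 = 49 − 3·(65 − 1·49) = −3·65 + 4·49. Hence 49·4 ≡ 1, so 49⁻¹ ≡ 4 (mod 65).
Multiplying by 4: t ≡ 4·33 = 132 ≡ 2 (mod 65).
Taking t = 2 gives n = 44 + 49·2 = 142.
Verify: 142 = 2·49 + 44 and 142 = 2·65 + 12. ✓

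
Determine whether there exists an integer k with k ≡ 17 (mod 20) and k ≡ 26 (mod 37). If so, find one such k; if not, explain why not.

The moduli 20 and 37 are coprime, so by the Chinese Remainder Theorem a unique solution modulo 740 exists.
Write k = 17 + 20t and require 17 + 20t ≡ 26 (mod 37), i.e. 20t ≡ 9 (mod 37).
Note 20·13 = 260 ≡ 1 (mod 37) (as 260 − 1 = 7·37), so 20⁻¹ ≡ 13.
Multiplying by 13: t ≡ 13·9 = 117 ≡ 6 (mod 37).
Taking t = 6 gives k = 17 + 20·6 = 137.
Verify: 137 = 6·20 + 17 and 137 = 3·37 + 26. ✓

k = 137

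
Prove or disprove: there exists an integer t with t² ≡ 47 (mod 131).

No, no such integer exists.

Apply Euler's criterion with the prime 131: 47 is a quadratic residue iff 47^65 ≡ 1 (mod 131), and a non-residue iff it is ≡ −1.
Squaring successively (mod 131): 47^2 = 2209 ≡ 113; 47^4 ≡ 113² = 12769 ≡ 62; 47^8 ≡ 62² = 3844 ≡ 45; 47^16 ≡ 45² = 2025 ≡ 60; 47^32 ≡ 60² = 3600 ≡ 63; 47^64 ≡ 63² = 3969 ≡ 39.
Since 65 = 64 + 1, 47^65 ≡ 39 · 47; multiplying out mod 131: 39·47 = 1833 ≡ 130. Thus 47^65 ≡ 130 ≡ −1 (mod 131).
By Euler's criterion 47 is a quadratic non-residue mod 131: no t satisfies t² ≡ 47 (mod 131).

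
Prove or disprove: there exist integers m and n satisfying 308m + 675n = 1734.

m = 273, n = -122

Since gcd(308, 675) = 1, every integer is an integer combination of 308 and 675.
Euclidean algorithm: 675 = 2·308 + 59, 308 = 5·59 + 13, 59 = 4·13 + 7, 13 = 1·7 + 6, 7 = 1·6 + 1, 6 = 6·1 + 0.
Back-substituting, 1 = 7 − 1·6 = 7 − (13 − 1·7) = −13 + 2·7 = −13 + 2·(59 − 4·13) = 2·59 − 9·13 = 2·59 − 9·(308 − 5·59) = −9·308 + 47·59 = −9·308 + 47·(675 − 2·308) = 47·675 − 103·308; that is, 308·(-103) + 675·47 = 1.
Multiplying through by 1734: m = (-103)·1734 = -178602, n = 47·1734 = 81498 is a solution.
Adding 265·675 to m and subtracting 265·308 from n gives the tidier solution (273, -122).
Indeed 308·273 + 675·(-122) = 84084 − 82350 = 1734.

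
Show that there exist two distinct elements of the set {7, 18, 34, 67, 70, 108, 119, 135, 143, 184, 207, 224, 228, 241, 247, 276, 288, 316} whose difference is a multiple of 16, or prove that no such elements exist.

7 and 119 are such a pair.

Both 7 and 119 leave remainder 7 on division by 16; their difference 112 = 7·16 is a multiple of 16.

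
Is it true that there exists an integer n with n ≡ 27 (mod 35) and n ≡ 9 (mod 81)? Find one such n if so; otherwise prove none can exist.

gcd(35, 81) = 1, so the Chinese Remainder Theorem guarantees exactly one residue class mod 2835 satisfying both.
Write n = 27 + 35t and require 27 + 35t ≡ 9 (mod 81), i.e. 35t ≡ 63 (mod 81).
Since 35·44 = 1540 = 19·81 + 1, the inverse of 35 mod 81 is 44.
Multiplying by 44: t ≡ 44·63 = 2772 ≡ 18 (mod 81).
Taking t = 18 gives n = 27 + 35·18 = 657.
Indeed 657 ≡ 27 (mod 35) and 657 ≡ 9 (mod 81).

n = 657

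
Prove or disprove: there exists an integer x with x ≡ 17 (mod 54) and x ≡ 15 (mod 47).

The moduli 54 and 47 are coprime, so by the Chinese Remainder Theorem a unique solution modulo 2538 exists.
Any solution of the first congruence is x = 17 + 54t; substituting into the second, 54t ≡ 15 − 17 ≡ 45 (mod 47).
54 ≡ 7 (mod 47), so this reads 7t ≡ 45 (mod 47). Invert 7 mod 47 by the Euclidean algorithm: 47 = 6·7 + 5, 7 = 1·5 + 2, 5 = 2·2 + 1, 2 = 2·1 + 0; back-substituting, 1 = 5 − 2·2 = 5 − 2·(7 − 1·5) = −2·7 + 3·5 = −2·7 + 3·(47 − 6·7) = 3·47 − 20·7. Hence 7·(-20) ≡ 1, so 7⁻¹ ≡ -20 ≡ 27 (mod 47).
Multiplying by 27: t ≡ 27·45 = 1215 ≡ 40 (mod 47).
Taking t = 40 gives x = 17 + 54·40 = 2177.
Verify: 2177 = 40·54 + 17 and 2177 = 46·47 + 15. ✓

x = 2177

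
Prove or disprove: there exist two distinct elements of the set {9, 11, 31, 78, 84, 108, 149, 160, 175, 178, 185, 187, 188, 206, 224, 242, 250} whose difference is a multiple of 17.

Reduce each element modulo 17: 9↦9, 11↦11, 31↦14, 78↦10, 84↦16, 108↦6, 149↦13, 160↦7, 175↦5, 178↦8, 185↦15, 187↦0, 188↦1, 206↦2, 224↦3, 242↦4, 250↦12.
All 17 residues are distinct, so no two elements differ by a multiple of 17.

No such pair exists.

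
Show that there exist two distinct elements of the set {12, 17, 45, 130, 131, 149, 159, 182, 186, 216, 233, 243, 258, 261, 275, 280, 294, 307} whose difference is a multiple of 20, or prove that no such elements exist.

Residues mod 20: 12↦12, 17↦17, 45↦5, 130↦10, 131↦11, 149↦9, 159↦19, 182↦2, 186↦6, 216↦16, 233↦13, 243↦3, 258↦18, 261↦1, 275↦15, 280↦0, 294↦14, 307↦7.
These 18 residues are pairwise different, hence no difference of two elements is divisible by 20.

No such pair exists.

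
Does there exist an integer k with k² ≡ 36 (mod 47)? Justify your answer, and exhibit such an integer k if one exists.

Take k = 41. Then 41² = 1681 = 35·47 + 36, so 41² ≡ 36 (mod 47).

k = 41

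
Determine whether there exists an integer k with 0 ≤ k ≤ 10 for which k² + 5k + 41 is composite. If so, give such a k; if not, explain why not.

At k = 2: 2² + 5·2 + 41 = 55 = 5·11, which is composite.

k = 2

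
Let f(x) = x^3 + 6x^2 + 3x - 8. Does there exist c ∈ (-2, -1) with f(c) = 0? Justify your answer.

f(-2) = 2 and f(-1) = -6, which have opposite signs.
As a polynomial, f is continuous on every closed interval.
So by the Intermediate Value Theorem there is a c strictly between -2 and -1 with f(c) = 0.

Such a root exists.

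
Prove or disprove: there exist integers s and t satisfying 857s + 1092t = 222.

Since gcd(857, 1092) = 1, every integer is an integer combination of 857 and 1092.
Run the Euclidean algorithm on 1092 and 857: 1092 = 1·857 + 235, 857 = 3·235 + 152, 235 = 1·152 + 83, 152 = 1·83 + 69, 83 = 1·69 + 14, 69 = 4·14 + 13, 14 = 1·13 + 1, 13 = 13·1 + 0.
Working back up the chain: 1 = 14 − 1·13 = 14 − (69 − 4·14) = −69 + 5·14 = −69 + 5·(83 − 1·69) = 5·83 − 6·69 = 5·83 − 6·(152 − 1·83) = −6·152 + 11·83 = −6·152 + 11·(235 − 1·152) = 11·235 − 17·152 = 11·235 − 17·(857 − 3·235) = −17·857 + 62·235 = −17·857 + 62·(1092 − 1·857) = 62·1092 − 79·857. So 857·(-79) + 1092·62 = 1.
Times 222: 857·(-17538) + 1092·13764 = 222, so (-17538, 13764) solves it.
Shifting by a multiple of (1092, −857) keeps it a solution: s = -17538 + 17·1092 = 1026, t = 13764 − 17·857 = -805.
Indeed 857·1026 + 1092·(-805) = 879282 − 879060 = 222.

s = 1026, t = -805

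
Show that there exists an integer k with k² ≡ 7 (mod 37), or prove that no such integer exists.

k = 28 works: 28² = 784, and 784 − 7 = 777 = 21·37.

k = 28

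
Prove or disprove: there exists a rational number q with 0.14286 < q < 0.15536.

Multiplying by 13: 13·0.14286 = 1.85718 and 13·0.15536 = 2.01968, so the integer 2 lies strictly between them.
So q = 2/13 works: it is a ratio of integers, and dividing 13·0.14286 < 2 < 13·0.15536 through by 13 gives 0.14286 < 2/13 < 0.15536.

q = 2/13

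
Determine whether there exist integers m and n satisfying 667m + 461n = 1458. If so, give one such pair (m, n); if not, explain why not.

m = 298, n = -428

667 and 461 are coprime, so 667m + 461n ranges over all of ℤ.
Euclidean algorithm: 667 = 1·461 + 206, 461 = 2·206 + 49, 206 = 4·49 + 10, 49 = 4·10 + 9, 10 = 1·9 + 1, 9 = 9·1 + 0.
Working back up the chain: 1 = 10 − 1·9 = 10 − (49 − 4·10) = −49 + 5·10 = −49 + 5·(206 − 4·49) = 5·206 − 21·49 = 5·206 − 21·(461 − 2·206) = −21·461 + 47·206 = −21·461 + 47·(667 − 1·461) = 47·667 − 68·461. So 667·47 + 461·(-68) = 1.
Times 1458: 667·68526 + 461·(-99144) = 1458, so (68526, -99144) solves it.
Subtracting 148·461 from m and adding 148·667 to n gives the tidier solution (298, -428).
Indeed 667·298 + 461·(-428) = 198766 − 197308 = 1458.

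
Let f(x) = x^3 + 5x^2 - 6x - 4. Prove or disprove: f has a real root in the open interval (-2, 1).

f(-2) = 20 and f(1) = -4, which have opposite signs.
Since f is a polynomial it is continuous on [-2, 1].
By the Intermediate Value Theorem f must vanish at some point of (-2, 1).

Yes, f has a root in the interval.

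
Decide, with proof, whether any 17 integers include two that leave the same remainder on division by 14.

Yes.

Partition the integers by their residue mod 14; there are 14 classes.
With 17 integers and only 14 classes, the pigeonhole principle forces two of them, say a and b, into the same class.
That is, a and b leave the same remainder on division by 14, as claimed.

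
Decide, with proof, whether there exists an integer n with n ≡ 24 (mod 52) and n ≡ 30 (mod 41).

n = 440

gcd(52, 41) = 1, so the Chinese Remainder Theorem guarantees exactly one residue class mod 2132 satisfying both.
Write n = 24 + 52t and require 24 + 52t ≡ 30 (mod 41), i.e. 52t ≡ 6 (mod 41).
52 ≡ 11 (mod 41), so this reads 11t ≡ 6 (mod 41). Note 11·15 = 165 ≡ 1 (mod 41) (as 165 − 1 = 4·41), so 11⁻¹ ≡ 15.
Multiplying by 15: t ≡ 15·6 = 90 ≡ 8 (mod 41).
Taking t = 8 gives n = 24 + 52·8 = 440.
Verify: 440 = 8·52 + 24 and 440 = 10·41 + 30. ✓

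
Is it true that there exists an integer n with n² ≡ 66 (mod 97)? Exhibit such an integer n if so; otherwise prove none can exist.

n = 39

Take n = 39. Then 39² = 1521 = 15·97 + 66, so 39² ≡ 66 (mod 97).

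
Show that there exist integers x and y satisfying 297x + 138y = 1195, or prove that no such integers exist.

Any value of 297x + 138y is a multiple of gcd(297, 138) = 3.
But 1195 = 3·398 + 1, so 3 ∤ 1195.
Therefore 297x + 138y = 1195 has no solution in integers.

No such integers exist.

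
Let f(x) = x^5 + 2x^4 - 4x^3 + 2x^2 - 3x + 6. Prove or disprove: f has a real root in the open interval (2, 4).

The endpoint values f(2) = 40 and f(4) = 1306 are both positive. Claim: f(x) > 0 for every x in (2, 4).
Substitute x = 2 + u, where 0 < u < 2 on the interval. Expanding, f(2 + u) = u^5 + 12u^4 + 52u^3 + 106u^2 + 101u + 40.
All 6 nonzero coefficients of this polynomial in u are positive; hence for u > 0 the value is a sum of positive terms (the constant 40 among them).
Therefore f(x) > 0 throughout (2, 4), and f has no zero there.

No such root exists.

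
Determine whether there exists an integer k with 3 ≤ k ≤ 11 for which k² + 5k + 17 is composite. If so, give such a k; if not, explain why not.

k = 9

At k = 9: 9² + 5·9 + 17 = 143 = 11·13, which is composite.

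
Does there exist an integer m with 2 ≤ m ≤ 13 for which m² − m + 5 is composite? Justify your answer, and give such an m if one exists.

At m = 10: 10² − 10 + 5 = 95 = 5·19, which is composite.

m = 10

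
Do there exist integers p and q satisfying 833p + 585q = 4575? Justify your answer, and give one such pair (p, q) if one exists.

p = 285, q = -398

Since gcd(833, 585) = 1, every integer is an integer combination of 833 and 585.
Dividing repeatedly: 833 = 1·585 + 248, 585 = 2·248 + 89, 248 = 2·89 + 70, 89 = 1·70 + 19, 70 = 3·19 + 13, 19 = 1·13 + 6, 13 = 2·6 + 1, 6 = 6·1 + 0.
Unwinding: 1 = 13 − 2·6 = 13 − 2·(19 − 1·13) = −2·19 + 3·13 = −2·19 + 3·(70 − 3·19) = 3·70 − 11·19 = 3·70 − 11·(89 − 1·70) = −11·89 + 14·70 = −11·89 + 14·(248 − 2·89) = 14·248 − 39·89 = 14·248 − 39·(585 − 2·248) = −39·585 + 92·248 = −39·585 + 92·(833 − 1·585) = 92·833 − 131·585, i.e. 833·92 + 585·(-131) = 1.
Scaling by 4575 gives the particular solution (p, q) = (420900, -599325).
The general solution is p = 420900 + 585k, q = -599325 − 833k; taking k = -719 gives the smaller pair p = 285, q = -398.
Check: 833·285 + 585·(-398) = 237405 − 232830 = 4575. ✓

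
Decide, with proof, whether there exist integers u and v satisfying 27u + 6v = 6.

Every value of 27u + 6v is a multiple of gcd(27, 6) = 3; since 3 ∣ 6, solutions exist.
Dividing through by 3 reduces the equation to 9u + 2v = 2.
Dividing repeatedly: 9 = 4·2 + 1, 2 = 2·1 + 0.
Unwinding: 1 = 9 − 4·2, i.e. 9·1 + 2·(-4) = 1.
Multiplying through by 2: u = 1·2 = 2, v = (-4)·2 = -8 is a solution.
Subtracting 1·2 from u and adding 1·9 to v gives the tidier solution (0, 1).
Indeed 27·0 + 6·1 = 0 + 6 = 6.

u = 0, v = 1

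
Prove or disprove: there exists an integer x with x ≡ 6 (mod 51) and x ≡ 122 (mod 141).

There is no such integer.

Both moduli are multiples of 3 = gcd(51, 141), so any solution would satisfy x ≡ 6 and x ≡ 122 modulo 3 simultaneously.
However 6 ≡ 0 and 122 ≡ 2 (mod 3), and 0 ≠ 2.
So no integer satisfies both congruences.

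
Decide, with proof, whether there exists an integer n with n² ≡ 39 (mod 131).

n = 63

n = 63 works: 63² = 3969, and 3969 − 39 = 3930 = 30·131.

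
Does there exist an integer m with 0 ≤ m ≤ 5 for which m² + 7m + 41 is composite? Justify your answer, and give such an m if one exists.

At m = 1: 1² + 7·1 + 41 = 49 = 7·7, which is composite.

m = 1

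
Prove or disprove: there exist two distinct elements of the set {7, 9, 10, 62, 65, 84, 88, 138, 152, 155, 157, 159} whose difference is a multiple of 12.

No such pair exists.

Reduce each element modulo 12: 7↦7, 9↦9, 10↦10, 62↦2, 65↦5, 84↦0, 88↦4, 138↦6, 152↦8, 155↦11, 157↦1, 159↦3.
No residue repeats among the 12 elements, so no pair has difference ≡ 0 (mod 12).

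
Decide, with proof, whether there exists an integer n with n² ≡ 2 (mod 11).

No, no such integer exists.

Since (11 − n)² ≡ n² (mod 11), it suffices to square n = 0, 1, …, 5: the residues are 0, 1, 4, 9, 5, 3.
So the quadratic residues mod 11 are {0, 1, 3, 4, 5, 9}, and 2 is not among them.
Hence no integer n has n² ≡ 2 (mod 11).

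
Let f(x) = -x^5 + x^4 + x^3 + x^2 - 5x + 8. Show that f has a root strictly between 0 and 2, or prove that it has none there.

Such a root exists.

f(0) = 8 and f(2) = -6, which have opposite signs.
As a polynomial, f is continuous on every closed interval.
By the Intermediate Value Theorem f must vanish at some point of (0, 2).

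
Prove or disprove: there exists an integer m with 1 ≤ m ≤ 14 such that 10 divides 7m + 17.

Try m = 9: 7·9 + 17 = 80 = 8·10, which is divisible by 10.

m = 9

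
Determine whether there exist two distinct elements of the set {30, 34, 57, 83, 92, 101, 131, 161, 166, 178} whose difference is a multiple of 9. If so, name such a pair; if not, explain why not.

Reduce each element mod 9: 30↦3, 34↦7, 57↦3, 83↦2, 92↦2, 101↦2, 131↦5, 161↦8, 166↦4, 178↦7. The residue 3 repeats (at 30 and 57), and 57 − 30 = 27 = 3·9.

30 and 57 are such a pair.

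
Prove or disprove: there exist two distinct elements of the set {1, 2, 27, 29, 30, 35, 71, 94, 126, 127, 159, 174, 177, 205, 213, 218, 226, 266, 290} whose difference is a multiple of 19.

No such pair exists.

Residues mod 19: 1↦1, 2↦2, 27↦8, 29↦10, 30↦11, 35↦16, 71↦14, 94↦18, 126↦12, 127↦13, 159↦7, 174↦3, 177↦6, 205↦15, 213↦4, 218↦9, 226↦17, 266↦0, 290↦5.
All 19 residues are distinct, so no two elements differ by a multiple of 19.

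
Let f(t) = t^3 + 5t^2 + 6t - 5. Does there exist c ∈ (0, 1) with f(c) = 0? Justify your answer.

f(0) = -5 and f(1) = 7, which have opposite signs.
As a polynomial, f is continuous on every closed interval.
By the Intermediate Value Theorem f must vanish at some point of (0, 1).

Such a root exists.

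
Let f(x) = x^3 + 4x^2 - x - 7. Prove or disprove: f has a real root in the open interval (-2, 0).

f(-2) = 3 and f(0) = -7, which have opposite signs.
Since f is a polynomial it is continuous on [-2, 0].
By the Intermediate Value Theorem, f takes the value 0 somewhere in the open interval.

Such a root exists.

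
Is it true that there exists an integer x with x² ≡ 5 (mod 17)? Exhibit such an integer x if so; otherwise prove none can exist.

No, no such integer exists.

Computing x² mod 17 for x = 0, 1, …, 8 (enough, by the symmetry x ↦ 17 − x) gives 0, 1, 4, 9, 16, 8, 2, 15, 13.
The set of squares mod 17 is therefore {0, 1, 2, 4, 8, 9, 13, 15, 16}, which does not contain 5.
Therefore x² ≡ 5 (mod 17) has no solution.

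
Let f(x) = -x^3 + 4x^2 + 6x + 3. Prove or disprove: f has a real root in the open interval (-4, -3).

No such root exists.

f(-4) = 107 and f(-3) = 48, both positive, so a sign-change argument is unavailable; we show f keeps this sign on the whole interval.
Shift to the endpoint -3: with x = -3 − u (0 < u < 1), one computes f(-3 − u) = u^3 + 13u^2 + 45u + 48.
The nonzero coefficients here are all positive, so for u > 0 every term is positive (or zero), and the constant term 48 is strictly positive.
So f is strictly positive on (-4, -3); no root exists in the interval.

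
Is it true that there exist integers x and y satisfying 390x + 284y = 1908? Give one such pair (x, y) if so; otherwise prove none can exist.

Every value of 390x + 284y is a multiple of gcd(390, 284) = 2; since 2 ∣ 1908, solutions exist.
Dividing through by 2 reduces the equation to 195x + 142y = 954.
Dividing repeatedly: 195 = 1·142 + 53, 142 = 2·53 + 36, 53 = 1·36 + 17, 36 = 2·17 + 2, 17 = 8·2 + 1, 2 = 2·1 + 0.
Working back up the chain: 1 = 17 − 8·2 = 17 − 8·(36 − 2·17) = −8·36 + 17·17 = −8·36 + 17·(53 − 1·36) = 17·53 − 25·36 = 17·53 − 25·(142 − 2·53) = −25·142 + 67·53 = −25·142 + 67·(195 − 1·142) = 67·195 − 92·142. So 195·67 + 142·(-92) = 1.
Scaling by 954 gives the particular solution (x, y) = (63918, -87768).
The general solution is x = 63918 + 142k, y = -87768 − 195k; taking k = -450 gives the smaller pair x = 18, y = -18.
Indeed 390·18 + 284·(-18) = 7020 − 5112 = 1908.

x = 18, y = -18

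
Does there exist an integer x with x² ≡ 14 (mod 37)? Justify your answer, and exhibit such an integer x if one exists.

No such integer exists.

37 is prime, so by Euler's criterion 14 is a square mod 37 iff 14^((37−1)/2) = 14^18 ≡ 1 (mod 37).
Repeated squaring mod 37: 14^2 = 196 ≡ 11; 14^4 ≡ 11² = 121 ≡ 10; 14^8 ≡ 10² = 100 ≡ 26; 14^16 ≡ 26² = 676 ≡ 10.
Since 18 = 16 + 2, 14^18 ≡ 10 · 11; multiplying out mod 37: 10·11 = 110 ≡ 36. Thus 14^18 ≡ 36 ≡ −1 (mod 37).
The value −1 means 14 is a non-residue modulo 37, so x² ≡ 14 (mod 37) is impossible.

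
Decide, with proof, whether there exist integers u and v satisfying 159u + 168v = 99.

Since gcd(159, 168) = 3 and 99 = 3·33, Bézout's identity guarantees a solution.
Dividing through by 3 reduces the equation to 53u + 56v = 33.
Euclidean algorithm: 56 = 1·53 + 3, 53 = 17·3 + 2, 3 = 1·2 + 1, 2 = 2·1 + 0.
Unwinding: 1 = 3 − 1·2 = 3 − (53 − 17·3) = −53 + 18·3 = −53 + 18·(56 − 1·53) = 18·56 − 19·53, i.e. 53·(-19) + 56·18 = 1.
Scaling by 33 gives the particular solution (u, v) = (-627, 594).
Adding 12·56 to u and subtracting 12·53 from v gives the tidier solution (45, -42).
Indeed 159·45 + 168·(-42) = 7155 − 7056 = 99.

u = 45, v = -42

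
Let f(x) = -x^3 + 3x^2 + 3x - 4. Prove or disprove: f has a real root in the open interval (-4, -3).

No such root exists.

f(-4) = 96 and f(-3) = 41, both positive, so a sign-change argument is unavailable; we show f keeps this sign on the whole interval.
Shift to the endpoint -3: with x = -3 − u (0 < u < 1), one computes f(-3 − u) = u^3 + 12u^2 + 42u + 41.
The nonzero coefficients here are all positive, so for u > 0 every term is positive (or zero), and the constant term 41 is strictly positive.
Therefore f(x) > 0 throughout (-4, -3), and f has no zero there.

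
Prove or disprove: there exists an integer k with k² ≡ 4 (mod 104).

Take k = 102. Then 102² = 10404 = 100·104 + 4, so 102² ≡ 4 (mod 104).

k = 102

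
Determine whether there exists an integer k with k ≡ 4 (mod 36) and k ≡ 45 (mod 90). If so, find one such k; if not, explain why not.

No, no such integer exists.

Both moduli are multiples of 18 = gcd(36, 90), so any solution would satisfy k ≡ 4 and k ≡ 45 modulo 18 simultaneously.
However 4 ≡ 4 and 45 ≡ 9 (mod 18), and 4 ≠ 9.
Hence the system has no solution.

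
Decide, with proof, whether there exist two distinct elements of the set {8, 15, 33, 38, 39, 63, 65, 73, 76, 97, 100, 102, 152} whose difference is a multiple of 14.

No such pair exists.

Reduce each element modulo 14: 8↦8, 15↦1, 33↦5, 38↦10, 39↦11, 63↦7, 65↦9, 73↦3, 76↦6, 97↦13, 100↦2, 102↦4, 152↦12.
All 13 residues are distinct, so no two elements differ by a multiple of 14.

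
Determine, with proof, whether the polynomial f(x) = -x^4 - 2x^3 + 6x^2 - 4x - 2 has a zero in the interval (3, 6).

No such root exists.

The endpoint values f(3) = -95 and f(6) = -1538 are both negative. Claim: f(x) < 0 for every x in (3, 6).
Shift to the endpoint 3: with x = 3 + u (0 < u < 3), one computes f(3 + u) = -u^4 - 14u^3 - 66u^2 - 130u - 95.
The nonzero coefficients here are all negative, so for u > 0 every term is negative (or zero), and the constant term -95 is strictly negative.
Therefore f(x) < 0 throughout (3, 6), and f has no zero there.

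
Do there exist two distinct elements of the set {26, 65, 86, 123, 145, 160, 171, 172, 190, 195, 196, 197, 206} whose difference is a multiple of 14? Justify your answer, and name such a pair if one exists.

Two integers differ by a multiple of 14 exactly when they have the same residue mod 14. The residues are 26↦12, 65↦9, 86↦2, 123↦11, 145↦5, 160↦6, 171↦3, 172↦4, 190↦8, 195↦13, 196↦0, 197↦1, 206↦10.
No residue repeats among the 13 elements, so no pair has difference ≡ 0 (mod 14).

No such pair exists.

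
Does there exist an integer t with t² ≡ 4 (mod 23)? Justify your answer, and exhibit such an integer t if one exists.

Take t = 2. Then 2² = 4, and since 0 ≤ 4 < 23 this is already reduced: 2² ≡ 4 (mod 23).

t = 2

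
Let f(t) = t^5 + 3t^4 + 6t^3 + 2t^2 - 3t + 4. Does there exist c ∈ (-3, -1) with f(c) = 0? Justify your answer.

f(-3) = -131 and f(-1) = 5, which have opposite signs.
Since f is a polynomial it is continuous on [-3, -1].
So by the Intermediate Value Theorem there is a c strictly between -3 and -1 with f(c) = 0.

Yes, such a c exists.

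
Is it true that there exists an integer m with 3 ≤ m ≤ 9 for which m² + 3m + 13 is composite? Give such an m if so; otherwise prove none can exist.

At m = 9: 9² + 3·9 + 13 = 121 = 11·11, which is composite.

m = 9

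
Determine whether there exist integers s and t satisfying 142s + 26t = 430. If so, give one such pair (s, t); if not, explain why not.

gcd(142, 26) = 2, and 2 divides 430, so integer solutions exist.
Dividing through by 2 reduces the equation to 71s + 13t = 215.
Dividing repeatedly: 71 = 5·13 + 6, 13 = 2·6 + 1, 6 = 6·1 + 0.
Working back up the chain: 1 = 13 − 2·6 = 13 − 2·(71 − 5·13) = −2·71 + 11·13. So 71·(-2) + 13·11 = 1.
Scaling by 215 gives the particular solution (s, t) = (-430, 2365).
Adding 34·13 to s and subtracting 34·71 from t gives the tidier solution (12, -49).
Check: 142·12 + 26·(-49) = 1704 − 1274 = 430. ✓

s = 12, t = -49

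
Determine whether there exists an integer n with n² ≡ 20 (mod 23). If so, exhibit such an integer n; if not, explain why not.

No, no such integer exists.

Apply Euler's criterion with the prime 23: 20 is a quadratic residue iff 20^11 ≡ 1 (mod 23), and a non-residue iff it is ≡ −1.
Repeated squaring mod 23: 20^2 = 400 ≡ 9; 20^4 ≡ 9² = 81 ≡ 12; 20^8 ≡ 12² = 144 ≡ 6.
Since 11 = 8 + 2 + 1, 20^11 ≡ 6 · 9 · 20; multiplying out mod 23: 6·9 = 54 ≡ 8, then 8·20 = 160 ≡ 22. Thus 20^11 ≡ 22 ≡ −1 (mod 23).
By Euler's criterion 20 is a quadratic non-residue mod 23: no n satisfies n² ≡ 20 (mod 23).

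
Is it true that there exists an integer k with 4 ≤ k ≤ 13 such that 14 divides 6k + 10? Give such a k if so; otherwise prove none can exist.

Scanning upward from k = 4 gives 34, 40, 46, 52, 58, 64, none divisible by 14. Try k = 10: 6·10 + 10 = 70 = 5·14, which is divisible by 14.

k = 10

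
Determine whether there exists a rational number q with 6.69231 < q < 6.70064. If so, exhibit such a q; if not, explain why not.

q = 67/10

Multiplying by 10: 10·6.69231 = 66.92310 and 10·6.70064 = 67.00640, so the integer 67 lies strictly between them.
Hence 67/10 is a rational number with 6.69231 < 67/10 < 6.70064.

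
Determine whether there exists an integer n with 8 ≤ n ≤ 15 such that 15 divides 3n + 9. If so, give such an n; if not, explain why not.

n = 12

Scanning upward from n = 8 gives 33, 36, 39, 42, none divisible by 15. n = 12 works, since 3·12 + 9 = 45 = 3·15.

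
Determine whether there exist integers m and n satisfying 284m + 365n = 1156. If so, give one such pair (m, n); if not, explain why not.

Since gcd(284, 365) = 1, every integer is an integer combination of 284 and 365.
Dividing repeatedly: 365 = 1·284 + 81, 284 = 3·81 + 41, 81 = 1·41 + 40, 41 = 1·40 + 1, 40 = 40·1 + 0.
Unwinding: 1 = 41 − 1·40 = 41 − (81 − 1·41) = −81 + 2·41 = −81 + 2·(284 − 3·81) = 2·284 − 7·81 = 2·284 − 7·(365 − 1·284) = −7·365 + 9·284, i.e. 284·9 + 365·(-7) = 1.
Scaling by 1156 gives the particular solution (m, n) = (10404, -8092).
Shifting by a multiple of (365, −284) keeps it a solution: m = 10404 − 28·365 = 184, n = -8092 + 28·284 = -140.
Indeed 284·184 + 365·(-140) = 52256 − 51100 = 1156.

m = 184, n = -140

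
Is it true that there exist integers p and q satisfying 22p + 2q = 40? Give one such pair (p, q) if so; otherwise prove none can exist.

Every value of 22p + 2q is a multiple of gcd(22, 2) = 2; since 2 ∣ 40, solutions exist.
Dividing through by 2 reduces the equation to 11p + 1q = 20.
The coefficient of q is 1, so setting p = 0 and q = 20 already solves it.
Check: 22·0 + 2·20 = 0 + 40 = 40. ✓

p = 0, q = 20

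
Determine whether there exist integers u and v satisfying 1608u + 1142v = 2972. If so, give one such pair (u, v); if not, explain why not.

u = 472, v = -662

Every value of 1608u + 1142v is a multiple of gcd(1608, 1142) = 2; since 2 ∣ 2972, solutions exist.
Dividing through by 2 reduces the equation to 804u + 571v = 1486.
Dividing repeatedly: 804 = 1·571 + 233, 571 = 2·233 + 105, 233 = 2·105 + 23, 105 = 4·23 + 13, 23 = 1·13 + 10, 13 = 1·10 + 3, 10 = 3·3 + 1, 3 = 3·1 + 0.
Working back up the chain: 1 = 10 − 3·3 = 10 − 3·(13 − 1·10) = −3·13 + 4·10 = −3·13 + 4·(23 − 1·13) = 4·23 − 7·13 = 4·23 − 7·(105 − 4·23) = −7·105 + 32·23 = −7·105 + 32·(233 − 2·105) = 32·233 − 71·105 = 32·233 − 71·(571 − 2·233) = −71·571 + 174·233 = −71·571 + 174·(804 − 1·571) = 174·804 − 245·571. So 804·174 + 571·(-245) = 1.
Times 1486: 804·258564 + 571·(-364070) = 1486, so (258564, -364070) solves it.
The general solution is u = 258564 + 571k, v = -364070 − 804k; taking k = -452 gives the smaller pair u = 472, v = -662.
Check: 1608·472 + 1142·(-662) = 758976 − 756004 = 2972. ✓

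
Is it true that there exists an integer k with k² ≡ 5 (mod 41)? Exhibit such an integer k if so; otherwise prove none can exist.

Take k = 28. Then 28² = 784 = 19·41 + 5, so 28² ≡ 5 (mod 41).

k = 28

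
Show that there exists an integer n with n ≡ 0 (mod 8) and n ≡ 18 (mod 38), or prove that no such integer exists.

The moduli are not coprime: gcd(8, 38) = 2. Compatibility requires 2 ∣ (18 − 0) = 18, which holds, so solutions exist.
The integers ≡ 0 (mod 8) are 0, 8, 16, 24, 32, 40, 48, 56, …; their remainders mod 38 are 0, 8, 16, 24, 32, 2, 10, 18, so n = 56 is the first that is ≡ 18 (mod 38).
Verify: 56 = 7·8 + 0 and 56 = 1·38 + 18. ✓

n = 56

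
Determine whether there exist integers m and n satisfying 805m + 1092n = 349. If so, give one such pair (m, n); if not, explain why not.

No, no such integers exist.

Any value of 805m + 1092n is a multiple of gcd(805, 1092) = 7.
But 349 is not a multiple of 7 (it leaves remainder 6).
So the equation is unsolvable over ℤ.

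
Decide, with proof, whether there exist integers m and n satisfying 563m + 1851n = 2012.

563 and 1851 are coprime, so 563m + 1851n ranges over all of ℤ.
Euclidean algorithm: 1851 = 3·563 + 162, 563 = 3·162 + 77, 162 = 2·77 + 8, 77 = 9·8 + 5, 8 = 1·5 + 3, 5 = 1·3 + 2, 3 = 1·2 + 1, 2 = 2·1 + 0.
Unwinding: 1 = 3 − 1·2 = 3 − (5 − 1·3) = −5 + 2·3 = −5 + 2·(8 − 1·5) = 2·8 − 3·5 = 2·8 − 3·(77 − 9·8) = −3·77 + 29·8 = −3·77 + 29·(162 − 2·77) = 29·162 − 61·77 = 29·162 − 61·(563 − 3·162) = −61·563 + 212·162 = −61·563 + 212·(1851 − 3·563) = 212·1851 − 697·563, i.e. 563·(-697) + 1851·212 = 1.
Times 2012: 563·(-1402364) + 1851·426544 = 2012, so (-1402364, 426544) solves it.
Shifting by a multiple of (1851, −563) keeps it a solution: m = -1402364 + 758·1851 = 694, n = 426544 − 758·563 = -210.
Check: 563·694 + 1851·(-210) = 390722 − 388710 = 2012. ✓

m = 694, n = -210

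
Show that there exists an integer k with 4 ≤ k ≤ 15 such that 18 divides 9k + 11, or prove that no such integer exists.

The values of 9k + 11 for k = 4, 5, …, 15 are 47, 56, 65, 74, 83, 92, 101, 110, 119, 128, 137, 146; reduced mod 18 these are 11, 2, 11, 2, 11, 2, 11, 2, 11, 2, 11, 2.
Since 0 is absent from this list, 18 ∤ 9k + 11 for every k with 4 ≤ k ≤ 15.

No, no such integer k in that range exists.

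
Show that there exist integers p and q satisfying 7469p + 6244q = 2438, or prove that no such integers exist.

gcd(7469, 6244) = 7, so every integer of the form 7469p + 6244q is a multiple of 7.
But 2438 is not a multiple of 7 (it leaves remainder 2).
Hence no integers p, q satisfy the equation.

No, no such integers exist.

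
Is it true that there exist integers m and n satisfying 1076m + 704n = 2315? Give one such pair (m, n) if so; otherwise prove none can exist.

Both 1076 and 704 are divisible by gcd(1076, 704) = 4, hence so is any combination 1076m + 704n.
However 2315 leaves remainder 3 on division by 4.
So the equation is unsolvable over ℤ.

No such integers exist.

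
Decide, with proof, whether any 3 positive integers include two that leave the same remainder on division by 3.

Take the 3 consecutive integers 3, 4, 5: their residues mod 3 are all distinct because 3 ≤ 3.
So no two of them leave the same remainder on division by 3; the claim fails for this set.

No, the set {3, 4, 5} is a counterexample.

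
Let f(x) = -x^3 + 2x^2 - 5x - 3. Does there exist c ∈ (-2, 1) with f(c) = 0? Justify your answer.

f(-2) = 23 and f(1) = -7, which have opposite signs.
f is continuous everywhere (it is a polynomial), in particular on [-2, 1].
By the Intermediate Value Theorem f must vanish at some point of (-2, 1).

Yes, f has a root in the interval.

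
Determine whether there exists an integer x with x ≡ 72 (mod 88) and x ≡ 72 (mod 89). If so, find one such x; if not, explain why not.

x = 72

Since 88 and 89 share no common factor, CRT says the pair of congruences has a solution (unique mod 7832).
Write x = 72 + 88t and require 72 + 88t ≡ 72 (mod 89), i.e. 88t ≡ 0 (mod 89).
t = 0 satisfies this.
Taking t = 0 gives x = 72 + 88·0 = 72.
Verify: 72 = 0·88 + 72 and 72 = 0·89 + 72. ✓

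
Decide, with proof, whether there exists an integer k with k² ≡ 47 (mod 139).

k = 73

Take k = 73. Then 73² = 5329 = 38·139 + 47, so 73² ≡ 47 (mod 139).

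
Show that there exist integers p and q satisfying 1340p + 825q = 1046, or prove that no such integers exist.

There are no such integers.

Both 1340 and 825 are divisible by gcd(1340, 825) = 5, hence so is any combination 1340p + 825q.
However 1046 leaves remainder 1 on division by 5.
Hence no integers p, q satisfy the equation.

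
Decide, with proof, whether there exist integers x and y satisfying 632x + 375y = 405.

Since gcd(632, 375) = 1, every integer is an integer combination of 632 and 375.
Run the Euclidean algorithm on 632 and 375: 632 = 1·375 + 257, 375 = 1·257 + 118, 257 = 2·118 + 21, 118 = 5·21 + 13, 21 = 1·13 + 8, 13 = 1·8 + 5, 8 = 1·5 + 3, 5 = 1·3 + 2, 3 = 1·2 + 1, 2 = 2·1 + 0.
Back-substituting, 1 = 3 − 1·2 = 3 − (5 − 1·3) = −5 + 2·3 = −5 + 2·(8 − 1·5) = 2·8 − 3·5 = 2·8 − 3·(13 − 1·8) = −3·13 + 5·8 = −3·13 + 5·(21 − 1·13) = 5·21 − 8·13 = 5·21 − 8·(118 − 5·21) = −8·118 + 45·21 = −8·118 + 45·(257 − 2·118) = 45·257 − 98·118 = 45·257 − 98·(375 − 1·257) = −98·375 + 143·257 = −98·375 + 143·(632 − 1·375) = 143·632 − 241·375; that is, 632·143 + 375·(-241) = 1.
Multiplying through by 405: x = 143·405 = 57915, y = (-241)·405 = -97605 is a solution.
Subtracting 154·375 from x and adding 154·632 to y gives the tidier solution (165, -277).
Indeed 632·165 + 375·(-277) = 104280 − 103875 = 405.

x = 165, y = -277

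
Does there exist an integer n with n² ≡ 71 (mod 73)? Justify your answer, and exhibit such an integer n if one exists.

n = 12

Take n = 12. Then 12² = 144 = 1·73 + 71, so 12² ≡ 71 (mod 73).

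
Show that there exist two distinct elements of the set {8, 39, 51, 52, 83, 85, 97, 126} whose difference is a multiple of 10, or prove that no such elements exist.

Reduce each element modulo 10: 8↦8, 39↦9, 51↦1, 52↦2, 83↦3, 85↦5, 97↦7, 126↦6.
All 8 residues are distinct, so no two elements differ by a multiple of 10.

No, no such pair exists.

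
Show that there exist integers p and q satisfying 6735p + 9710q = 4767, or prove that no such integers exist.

gcd(6735, 9710) = 5, so every integer of the form 6735p + 9710q is a multiple of 5.
However 4767 leaves remainder 2 on division by 5.
Therefore 6735p + 9710q = 4767 has no solution in integers.

There are no such integers.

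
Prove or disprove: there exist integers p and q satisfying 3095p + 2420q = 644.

There are no such integers.

Any value of 3095p + 2420q is a multiple of gcd(3095, 2420) = 5.
However 644 leaves remainder 4 on division by 5.
So the equation is unsolvable over ℤ.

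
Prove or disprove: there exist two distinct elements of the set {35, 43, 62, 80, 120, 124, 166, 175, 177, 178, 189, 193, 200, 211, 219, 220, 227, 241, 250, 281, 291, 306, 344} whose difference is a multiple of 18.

43 and 241 are such a pair.

Both 43 and 241 leave remainder 7 on division by 18; their difference 198 = 11·18 is a multiple of 18.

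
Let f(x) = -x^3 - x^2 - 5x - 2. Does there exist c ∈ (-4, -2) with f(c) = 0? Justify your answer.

f has no root in that interval.

Evaluate at the endpoints: f(-4) = 66, f(-2) = 12 — same sign (positive).
The derivative f'(x) = -3x^2 - 2x - 5 is a quadratic with discriminant (-2)² − 4·(-3)·(-5) = -56 < 0; it never vanishes, so it is always negative (sign of the leading coefficient).
So f is strictly decreasing; between -4 and -2 its values lie between f(-4) = 66 and f(-2) = 12, all positive. Therefore f has no root in (-4, -2).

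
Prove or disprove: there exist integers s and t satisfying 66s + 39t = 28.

No, no such integers exist.

gcd(66, 39) = 3, so every integer of the form 66s + 39t is a multiple of 3.
But 28 = 3·9 + 1, so 3 ∤ 28.
Hence no integers s, t satisfy the equation.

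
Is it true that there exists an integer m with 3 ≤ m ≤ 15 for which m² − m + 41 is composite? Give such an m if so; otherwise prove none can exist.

The values for m = 3, 4, …, 15 are 47, 53, 61, 71, 83, 97, 113, 131, 151, 173, 197, 223, 251, and each of these is prime.
So no value in the range makes the expression composite.

There is no such integer m in that range.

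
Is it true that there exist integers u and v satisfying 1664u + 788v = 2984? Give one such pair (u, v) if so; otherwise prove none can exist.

u = 16, v = -30

Since gcd(1664, 788) = 4 and 2984 = 4·746, Bézout's identity guarantees a solution.
Dividing through by 4 reduces the equation to 416u + 197v = 746.
Euclidean algorithm: 416 = 2·197 + 22, 197 = 8·22 + 21, 22 = 1·21 + 1, 21 = 21·1 + 0.
Working back up the chain: 1 = 22 − 1·21 = 22 − (197 − 8·22) = −197 + 9·22 = −197 + 9·(416 − 2·197) = 9·416 − 19·197. So 416·9 + 197·(-19) = 1.
Scaling by 746 gives the particular solution (u, v) = (6714, -14174).
The general solution is u = 6714 + 197k, v = -14174 − 416k; taking k = -34 gives the smaller pair u = 16, v = -30.
Indeed 1664·16 + 788·(-30) = 26624 − 23640 = 2984.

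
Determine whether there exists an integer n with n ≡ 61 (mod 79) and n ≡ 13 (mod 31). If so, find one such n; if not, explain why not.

n = 2431

gcd(79, 31) = 1, so the Chinese Remainder Theorem guarantees exactly one residue class mod 2449 satisfying both.
Write n = 61 + 79t and require 61 + 79t ≡ 13 (mod 31), i.e. 79t ≡ 14 (mod 31).
79 ≡ 17 (mod 31), so this reads 17t ≡ 14 (mod 31). Invert 17 mod 31 by the Euclidean algorithm: 31 = 1·17 + 14, 17 = 1·14 + 3, 14 = 4·3 + 2, 3 = 1·2 + 1, 2 = 2·1 + 0; back-substituting, 1 = 3 − 1·2 = 3 − (14 − 4·3) = −14 + 5·3 = −14 + 5·(17 − 1·14) = 5·17 − 6·14 = 5·17 − 6·(31 − 1·17) = −6·31 + 11·17. Hence 17·11 ≡ 1, so 17⁻¹ ≡ 11 (mod 31).
Multiplying by 11: t ≡ 11·14 = 154 ≡ 30 (mod 31).
Taking t = 30 gives n = 61 + 79·30 = 2431.
Verify: 2431 = 30·79 + 61 and 2431 = 78·31 + 13. ✓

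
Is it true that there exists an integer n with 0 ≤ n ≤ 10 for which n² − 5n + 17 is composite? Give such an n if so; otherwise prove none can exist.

The values for n = 0, 1, …, 10 are 17, 13, 11, 11, 13, 17, 23, 31, 41, 53, 67, and each of these is prime.
So no value in the range makes the expression composite.

No such integer n in that range exists.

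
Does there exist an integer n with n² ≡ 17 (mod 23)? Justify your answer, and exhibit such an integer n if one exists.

23 is prime, so by Euler's criterion 17 is a square mod 23 iff 17^((23−1)/2) = 17^11 ≡ 1 (mod 23).
Squaring successively (mod 23): 17^2 = 289 ≡ 13; 17^4 ≡ 13² = 169 ≡ 8; 17^8 ≡ 8² = 64 ≡ 18.
Since 11 = 8 + 2 + 1, 17^11 ≡ 18 · 13 · 17; multiplying out mod 23: 18·13 = 234 ≡ 4, then 4·17 = 68 ≡ 22. Thus 17^11 ≡ 22 ≡ −1 (mod 23).
The value −1 means 17 is a non-residue modulo 23, so n² ≡ 17 (mod 23) is impossible.

No such integer exists.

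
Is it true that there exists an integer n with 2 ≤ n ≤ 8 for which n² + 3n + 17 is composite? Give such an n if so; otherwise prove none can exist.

n = 2

At n = 2: 2² + 3·2 + 17 = 27 = 3·9, which is composite.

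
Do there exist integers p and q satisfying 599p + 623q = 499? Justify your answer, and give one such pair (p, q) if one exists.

Since gcd(599, 623) = 1, every integer is an integer combination of 599 and 623.
Run the Euclidean algorithm on 623 and 599: 623 = 1·599 + 24, 599 = 24·24 + 23, 24 = 1·23 + 1, 23 = 23·1 + 0.
Unwinding: 1 = 24 − 1·23 = 24 − (599 − 24·24) = −599 + 25·24 = −599 + 25·(623 − 1·599) = 25·623 − 26·599, i.e. 599·(-26) + 623·25 = 1.
Times 499: 599·(-12974) + 623·12475 = 499, so (-12974, 12475) solves it.
Adding 21·623 to p and subtracting 21·599 from q gives the tidier solution (109, -104).
Indeed 599·109 + 623·(-104) = 65291 − 64792 = 499.

p = 109, q = -104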